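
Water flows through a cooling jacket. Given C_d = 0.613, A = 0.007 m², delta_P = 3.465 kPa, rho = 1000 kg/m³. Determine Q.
Formula: Q = C_d A \sqrt{\frac{2 \Delta P}{\rho}}
Q = 0.613·0.007·√(2·(3.465·1000)/1000)·1000 = 11.3 L/s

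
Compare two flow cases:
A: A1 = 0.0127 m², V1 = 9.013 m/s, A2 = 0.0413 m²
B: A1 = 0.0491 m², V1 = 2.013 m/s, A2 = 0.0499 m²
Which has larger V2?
V2(A) = 2.772 m/s, V2(B) = 1.981 m/s. Answer: A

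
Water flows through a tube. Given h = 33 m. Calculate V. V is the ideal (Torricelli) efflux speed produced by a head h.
Formula: V = \sqrt{2 g h}
V = √(2·9.81·33) = 25.45 m/s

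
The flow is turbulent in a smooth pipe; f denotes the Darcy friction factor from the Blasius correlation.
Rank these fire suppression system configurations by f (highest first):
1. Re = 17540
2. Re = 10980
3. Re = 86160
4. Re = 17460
Case 1: f = 0.02746
Case 2: f = 0.03087
Case 3: f = 0.01844
Case 4: f = 0.02749
Ranking (highest first): 2, 4, 1, 3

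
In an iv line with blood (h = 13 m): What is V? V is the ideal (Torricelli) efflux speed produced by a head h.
Formula: V = \sqrt{2 g h}
V = √(2·9.81·13) = 15.97 m/s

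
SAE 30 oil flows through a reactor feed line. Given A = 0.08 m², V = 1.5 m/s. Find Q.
Formula: Q = A V
Q = 0.08·1.5·1000 = 120 L/s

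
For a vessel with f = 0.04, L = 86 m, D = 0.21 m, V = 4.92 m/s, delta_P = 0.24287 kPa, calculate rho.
Formula: \Delta P = f \frac{L}{D} \frac{\rho V^2}{2}
Substituting knowns: 0.24287 = 0.04·(86/0.21)·0.5·rho·4.92²/1000
Solving for rho: rho = (0.24287·1000)/(0.04·(86/0.21)·0.5·4.92²) = 1.225 kg/m³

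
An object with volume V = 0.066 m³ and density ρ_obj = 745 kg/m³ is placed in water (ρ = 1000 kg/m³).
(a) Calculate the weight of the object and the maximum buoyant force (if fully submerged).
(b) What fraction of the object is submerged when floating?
(a) W=rho_obj*g*V=745*9.81*0.066=482.4 N; F_B(max)=rho*g*V=1000*9.81*0.066=647.5 N
(b) Floating fraction=rho_obj/rho=745/1000=0.745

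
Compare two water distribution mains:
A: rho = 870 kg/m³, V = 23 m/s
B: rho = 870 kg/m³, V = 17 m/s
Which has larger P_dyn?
P_dyn(A) = 230.1 kPa, P_dyn(B) = 125.7 kPa. Answer: A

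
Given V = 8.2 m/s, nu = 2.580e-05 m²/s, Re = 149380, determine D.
Formula: Re = \frac{V D}{\nu}
Substituting knowns: 149380 = 8.2·D/2.580e-05
Solving for D: D = 149380·2.580e-05/8.2 = 0.47 m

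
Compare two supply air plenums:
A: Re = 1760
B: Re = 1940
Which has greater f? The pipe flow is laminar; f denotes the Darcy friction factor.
f(A) = 0.03636, f(B) = 0.03299. Answer: A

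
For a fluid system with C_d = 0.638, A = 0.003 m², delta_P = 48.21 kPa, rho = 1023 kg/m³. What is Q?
Formula: Q = C_d A \sqrt{\frac{2 \Delta P}{\rho}}
Q = 0.638·0.003·√(2·(48.21·1000)/1023)·1000 = 18.58 L/s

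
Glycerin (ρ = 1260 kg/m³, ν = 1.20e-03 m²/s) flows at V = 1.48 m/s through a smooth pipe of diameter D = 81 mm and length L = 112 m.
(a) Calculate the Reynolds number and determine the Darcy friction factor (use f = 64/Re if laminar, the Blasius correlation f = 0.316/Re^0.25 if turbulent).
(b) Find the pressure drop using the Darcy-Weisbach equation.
(a) Re = V·D/ν = 1.48·0.081/1.20e-03 = 99.9 → laminar (Re < 2300); f = 64/Re = 64/99.9 = 0.64064
(b) Darcy-Weisbach: ΔP = f·(L/D)·½ρV²/1000 = 0.64064·(112/0.081)·½·1260·1.48²/1000 = 1222 kPa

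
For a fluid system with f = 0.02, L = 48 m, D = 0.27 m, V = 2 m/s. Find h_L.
Formula: h_L = f \frac{L}{D} \frac{V^2}{2g}
h_L = 0.02·(48/0.27)·2²/(2·9.81) = 0.7249 m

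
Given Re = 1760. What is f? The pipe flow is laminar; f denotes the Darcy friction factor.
Formula: f = \frac{64}{Re}
f = 64/1760 = 0.03636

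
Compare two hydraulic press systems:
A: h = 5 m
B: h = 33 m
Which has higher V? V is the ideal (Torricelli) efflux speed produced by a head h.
V(A) = 9.905 m/s, V(B) = 25.45 m/s. Answer: B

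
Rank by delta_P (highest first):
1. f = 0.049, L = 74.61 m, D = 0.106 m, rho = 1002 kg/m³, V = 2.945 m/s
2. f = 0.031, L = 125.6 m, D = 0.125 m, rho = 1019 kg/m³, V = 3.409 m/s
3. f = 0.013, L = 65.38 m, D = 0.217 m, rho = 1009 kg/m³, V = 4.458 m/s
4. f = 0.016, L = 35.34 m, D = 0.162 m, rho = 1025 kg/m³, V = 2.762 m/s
Case 1: delta_P = 149.9 kPa
Case 2: delta_P = 184.4 kPa
Case 3: delta_P = 39.27 kPa
Case 4: delta_P = 13.65 kPa
Ranking (highest first): 2, 1, 3, 4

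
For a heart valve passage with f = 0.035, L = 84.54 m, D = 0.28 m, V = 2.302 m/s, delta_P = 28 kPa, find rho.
Formula: \Delta P = f \frac{L}{D} \frac{\rho V^2}{2}
Substituting knowns: 28 = 0.035·(84.54/0.28)·0.5·rho·2.302²/1000
Solving for rho: rho = (28·1000)/(0.035·(84.54/0.28)·0.5·2.302²) = 1000 kg/m³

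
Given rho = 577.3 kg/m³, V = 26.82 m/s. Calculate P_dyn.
Formula: P_{dyn} = \frac{1}{2} \rho V^2
P_dyn = 0.5·577.3·26.82²/1000 = 207.6 kPa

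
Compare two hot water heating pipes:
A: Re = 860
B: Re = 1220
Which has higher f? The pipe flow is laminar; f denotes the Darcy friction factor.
f(A) = 0.07442, f(B) = 0.05246. Answer: A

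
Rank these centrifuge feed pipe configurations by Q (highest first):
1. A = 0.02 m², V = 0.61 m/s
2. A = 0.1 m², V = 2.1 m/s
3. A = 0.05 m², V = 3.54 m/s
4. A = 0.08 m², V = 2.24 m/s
Case 1: Q = 12.2 L/s
Case 2: Q = 210 L/s
Case 3: Q = 177 L/s
Case 4: Q = 179.2 L/s
Ranking (highest first): 2, 4, 3, 1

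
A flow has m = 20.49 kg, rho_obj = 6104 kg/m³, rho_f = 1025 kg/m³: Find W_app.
Formula: W_{app} = mg\left(1 - \frac{\rho_f}{\rho_{obj}}\right)
W_app = 20.49·9.81·(1 − 1025/6104) = 167.3 N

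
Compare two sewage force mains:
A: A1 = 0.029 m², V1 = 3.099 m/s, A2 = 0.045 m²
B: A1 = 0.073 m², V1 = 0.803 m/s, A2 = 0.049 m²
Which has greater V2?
V2(A) = 1.997 m/s, V2(B) = 1.196 m/s. Answer: A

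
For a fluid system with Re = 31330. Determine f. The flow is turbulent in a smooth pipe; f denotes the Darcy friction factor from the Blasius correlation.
Formula: f = \frac{0.316}{Re^{0.25}}
f = 0.316/31330^0.25 = 0.02375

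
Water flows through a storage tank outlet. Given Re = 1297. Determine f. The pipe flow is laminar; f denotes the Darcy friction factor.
Formula: f = \frac{64}{Re}
f = 64/1297 = 0.04934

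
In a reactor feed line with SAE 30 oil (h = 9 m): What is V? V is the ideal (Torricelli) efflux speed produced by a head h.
Formula: V = \sqrt{2 g h}
V = √(2·9.81·9) = 13.29 m/s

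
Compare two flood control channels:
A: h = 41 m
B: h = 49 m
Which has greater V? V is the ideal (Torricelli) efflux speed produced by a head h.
V(A) = 28.36 m/s, V(B) = 31.01 m/s. Answer: B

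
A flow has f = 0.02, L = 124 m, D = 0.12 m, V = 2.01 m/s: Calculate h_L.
Formula: h_L = f \frac{L}{D} \frac{V^2}{2g}
h_L = 0.02·(124/0.12)·2.01²/(2·9.81) = 4.256 m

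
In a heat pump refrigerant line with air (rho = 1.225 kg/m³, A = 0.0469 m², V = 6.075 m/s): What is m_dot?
Formula: \dot{m} = \rho A V
m_dot = 1.225·0.0469·6.075 = 0.349 kg/s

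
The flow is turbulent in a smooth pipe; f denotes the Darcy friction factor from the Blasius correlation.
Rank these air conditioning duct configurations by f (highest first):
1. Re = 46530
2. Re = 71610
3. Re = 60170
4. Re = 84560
Case 1: f = 0.02152
Case 2: f = 0.01932
Case 3: f = 0.02018
Case 4: f = 0.01853
Ranking (highest first): 1, 3, 2, 4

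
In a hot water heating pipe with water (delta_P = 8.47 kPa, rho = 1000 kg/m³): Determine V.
Formula: V = \sqrt{\frac{2 \Delta P}{\rho}}
V = √(2·(8.47·1000)/1000) = 4.116 m/s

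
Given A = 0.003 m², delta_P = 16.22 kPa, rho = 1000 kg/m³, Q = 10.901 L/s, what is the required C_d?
Formula: Q = C_d A \sqrt{\frac{2 \Delta P}{\rho}}
Substituting knowns: 10.901 = C_d·0.003·√(2·(16.22·1000)/1000)·1000
Solving for C_d: C_d = (10.901/1000)/(0.003·√(2·(16.22·1000)/1000)) = 0.638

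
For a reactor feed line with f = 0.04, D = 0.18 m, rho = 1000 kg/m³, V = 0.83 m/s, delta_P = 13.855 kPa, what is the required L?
Formula: \Delta P = f \frac{L}{D} \frac{\rho V^2}{2}
Substituting knowns: 13.855 = 0.04·(L/0.18)·0.5·1000·0.83²/1000
Solving for L: L = (13.855·1000)·0.18/(0.04·0.5·1000·0.83²) = 181 m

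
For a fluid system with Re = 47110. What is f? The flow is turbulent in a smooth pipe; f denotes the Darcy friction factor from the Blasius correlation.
Formula: f = \frac{0.316}{Re^{0.25}}
f = 0.316/47110^0.25 = 0.02145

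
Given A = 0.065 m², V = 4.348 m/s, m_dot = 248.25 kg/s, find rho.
Formula: \dot{m} = \rho A V
Substituting knowns: 248.25 = rho·0.065·4.348
Solving for rho: rho = 248.25/(0.065·4.348) = 878.4 kg/m³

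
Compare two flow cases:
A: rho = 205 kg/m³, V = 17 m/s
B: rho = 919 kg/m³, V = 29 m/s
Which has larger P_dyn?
P_dyn(A) = 29.62 kPa, P_dyn(B) = 386.4 kPa. Answer: B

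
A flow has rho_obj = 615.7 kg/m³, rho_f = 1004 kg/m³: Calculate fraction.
Formula: f_{sub} = \frac{\rho_{obj}}{\rho_f}
fraction = 615.7/1004 = 0.6132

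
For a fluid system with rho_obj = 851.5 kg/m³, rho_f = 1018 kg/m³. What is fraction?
Formula: f_{sub} = \frac{\rho_{obj}}{\rho_f}
fraction = 851.5/1018 = 0.8364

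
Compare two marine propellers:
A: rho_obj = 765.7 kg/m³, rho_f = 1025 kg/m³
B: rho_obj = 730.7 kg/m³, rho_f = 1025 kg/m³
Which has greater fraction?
fraction(A) = 0.747, fraction(B) = 0.7129. Answer: A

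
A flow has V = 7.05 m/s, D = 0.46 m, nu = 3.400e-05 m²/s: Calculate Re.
Formula: Re = \frac{V D}{\nu}
Re = 7.05·0.46/3.400e-05 = 95382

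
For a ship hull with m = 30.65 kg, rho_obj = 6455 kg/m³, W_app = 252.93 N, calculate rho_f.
Formula: W_{app} = mg\left(1 - \frac{\rho_f}{\rho_{obj}}\right)
Substituting knowns: 252.93 = 30.65·9.81·(1 − rho_f/6455)
Solving for rho_f: rho_f = 6455·(1 − 252.93/(30.65·9.81)) = 1025 kg/m³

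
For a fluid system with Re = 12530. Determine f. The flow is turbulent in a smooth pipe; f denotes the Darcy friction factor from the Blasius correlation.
Formula: f = \frac{0.316}{Re^{0.25}}
f = 0.316/12530^0.25 = 0.02987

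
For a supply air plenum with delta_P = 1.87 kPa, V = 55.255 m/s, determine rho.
Formula: V = \sqrt{\frac{2 \Delta P}{\rho}}
Substituting knowns: 55.255 = √(2·(1.87·1000)/rho)
Solving for rho: rho = 2·(1.87·1000)/55.255² = 1.225 kg/m³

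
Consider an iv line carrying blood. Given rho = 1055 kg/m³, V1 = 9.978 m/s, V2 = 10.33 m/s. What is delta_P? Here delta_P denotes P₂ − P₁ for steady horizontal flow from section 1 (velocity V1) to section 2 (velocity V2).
Formula: \Delta P = \frac{1}{2} \rho (V_1^2 - V_2^2)
delta_P = 0.5·1055·(9.978² − 10.33²)/1000 = -3.771 kPa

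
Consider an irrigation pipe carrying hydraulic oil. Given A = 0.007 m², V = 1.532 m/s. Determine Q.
Formula: Q = A V
Q = 0.007·1.532·1000 = 10.72 L/s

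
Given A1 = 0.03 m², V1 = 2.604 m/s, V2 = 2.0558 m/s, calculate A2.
Formula: V_2 = \frac{A_1 V_1}{A_2}
Substituting knowns: 2.0558 = 0.03·2.604/A2
Solving for A2: A2 = 0.03·2.604/2.0558 = 0.038 m²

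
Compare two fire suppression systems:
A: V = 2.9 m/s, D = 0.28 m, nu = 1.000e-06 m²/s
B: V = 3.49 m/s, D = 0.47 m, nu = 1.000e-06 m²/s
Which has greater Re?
Re(A) = 812000, Re(B) = 1.640e+06. Answer: B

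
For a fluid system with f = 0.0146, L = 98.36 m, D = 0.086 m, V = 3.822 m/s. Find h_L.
Formula: h_L = f \frac{L}{D} \frac{V^2}{2g}
h_L = 0.0146·(98.36/0.086)·3.822²/(2·9.81) = 12.43 m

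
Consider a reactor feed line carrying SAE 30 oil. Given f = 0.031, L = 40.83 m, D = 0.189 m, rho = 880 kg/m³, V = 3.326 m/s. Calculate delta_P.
Formula: \Delta P = f \frac{L}{D} \frac{\rho V^2}{2}
delta_P = 0.031·(40.83/0.189)·0.5·880·3.326²/1000 = 32.6 kPa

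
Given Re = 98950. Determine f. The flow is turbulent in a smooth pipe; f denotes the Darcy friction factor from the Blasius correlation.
Formula: f = \frac{0.316}{Re^{0.25}}
f = 0.316/98950^0.25 = 0.01782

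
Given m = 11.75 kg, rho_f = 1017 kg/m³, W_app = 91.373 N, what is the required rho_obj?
Formula: W_{app} = mg\left(1 - \frac{\rho_f}{\rho_{obj}}\right)
Substituting knowns: 91.373 = 11.75·9.81·(1 − 1017/rho_obj)
Solving for rho_obj: rho_obj = 1017/(1 − 91.373/(11.75·9.81)) = 4906 kg/m³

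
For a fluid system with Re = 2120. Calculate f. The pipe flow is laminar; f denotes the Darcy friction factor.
Formula: f = \frac{64}{Re}
f = 64/2120 = 0.03019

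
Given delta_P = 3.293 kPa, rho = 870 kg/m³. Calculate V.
Formula: V = \sqrt{\frac{2 \Delta P}{\rho}}
V = √(2·(3.293·1000)/870) = 2.751 m/s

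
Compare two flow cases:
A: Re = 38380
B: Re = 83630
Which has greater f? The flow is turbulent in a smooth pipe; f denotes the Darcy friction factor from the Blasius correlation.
f(A) = 0.02258, f(B) = 0.01858. Answer: A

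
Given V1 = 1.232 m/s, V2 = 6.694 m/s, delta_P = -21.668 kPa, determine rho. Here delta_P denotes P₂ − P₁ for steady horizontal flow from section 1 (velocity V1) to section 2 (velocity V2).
Formula: \Delta P = \frac{1}{2} \rho (V_1^2 - V_2^2)
Substituting knowns: -21.668 = 0.5·rho·(1.232² − 6.694²)/1000
Solving for rho: rho = 2·(-21.668·1000)/(1.232² − 6.694²) = 1001 kg/m³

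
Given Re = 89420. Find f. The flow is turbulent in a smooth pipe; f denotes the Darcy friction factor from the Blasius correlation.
Formula: f = \frac{0.316}{Re^{0.25}}
f = 0.316/89420^0.25 = 0.01827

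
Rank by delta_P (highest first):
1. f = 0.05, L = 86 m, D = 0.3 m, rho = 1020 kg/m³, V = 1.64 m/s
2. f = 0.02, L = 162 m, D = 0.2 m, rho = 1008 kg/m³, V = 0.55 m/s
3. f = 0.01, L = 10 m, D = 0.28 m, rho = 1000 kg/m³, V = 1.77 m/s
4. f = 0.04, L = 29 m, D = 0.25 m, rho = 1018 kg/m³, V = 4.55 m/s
Case 1: delta_P = 19.66 kPa
Case 2: delta_P = 2.47 kPa
Case 3: delta_P = 0.5594 kPa
Case 4: delta_P = 48.89 kPa
Ranking (highest first): 4, 1, 2, 3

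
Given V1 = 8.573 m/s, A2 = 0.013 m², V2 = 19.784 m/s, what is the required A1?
Formula: V_2 = \frac{A_1 V_1}{A_2}
Substituting knowns: 19.784 = A1·8.573/0.013
Solving for A1: A1 = 19.784·0.013/8.573 = 0.03 m²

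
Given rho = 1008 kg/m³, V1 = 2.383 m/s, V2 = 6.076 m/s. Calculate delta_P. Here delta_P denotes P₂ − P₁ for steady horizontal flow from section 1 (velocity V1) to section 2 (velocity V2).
Formula: \Delta P = \frac{1}{2} \rho (V_1^2 - V_2^2)
delta_P = 0.5·1008·(2.383² − 6.076²)/1000 = -15.74 kPa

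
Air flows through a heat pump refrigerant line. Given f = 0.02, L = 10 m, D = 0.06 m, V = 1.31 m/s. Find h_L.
Formula: h_L = f \frac{L}{D} \frac{V^2}{2g}
h_L = 0.02·(10/0.06)·1.31²/(2·9.81) = 0.2916 m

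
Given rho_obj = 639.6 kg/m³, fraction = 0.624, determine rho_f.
Formula: f_{sub} = \frac{\rho_{obj}}{\rho_f}
Substituting knowns: 0.624 = 639.6/rho_f
Solving for rho_f: rho_f = 639.6/0.624 = 1025 kg/m³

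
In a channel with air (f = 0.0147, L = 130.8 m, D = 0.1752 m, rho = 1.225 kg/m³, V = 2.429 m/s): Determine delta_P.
Formula: \Delta P = f \frac{L}{D} \frac{\rho V^2}{2}
delta_P = 0.0147·(130.8/0.1752)·0.5·1.225·2.429²/1000 = 0.03966 kPa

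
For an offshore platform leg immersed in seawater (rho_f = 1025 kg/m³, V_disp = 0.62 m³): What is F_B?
Formula: F_B = \rho_f g V_{disp}
F_B = 1025·9.81·0.62 = 6234 N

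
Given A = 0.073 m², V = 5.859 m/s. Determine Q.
Formula: Q = A V
Q = 0.073·5.859·1000 = 427.7 L/s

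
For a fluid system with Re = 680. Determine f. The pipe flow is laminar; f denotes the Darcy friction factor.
Formula: f = \frac{64}{Re}
f = 64/680 = 0.09412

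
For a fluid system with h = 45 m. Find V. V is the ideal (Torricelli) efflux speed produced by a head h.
Formula: V = \sqrt{2 g h}
V = √(2·9.81·45) = 29.71 m/s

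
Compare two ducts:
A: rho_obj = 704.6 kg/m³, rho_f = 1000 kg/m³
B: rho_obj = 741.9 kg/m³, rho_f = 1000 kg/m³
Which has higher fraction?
fraction(A) = 0.7046, fraction(B) = 0.7419. Answer: B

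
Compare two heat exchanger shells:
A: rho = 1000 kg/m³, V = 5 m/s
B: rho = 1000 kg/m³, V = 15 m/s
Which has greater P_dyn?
P_dyn(A) = 12.5 kPa, P_dyn(B) = 112.5 kPa. Answer: B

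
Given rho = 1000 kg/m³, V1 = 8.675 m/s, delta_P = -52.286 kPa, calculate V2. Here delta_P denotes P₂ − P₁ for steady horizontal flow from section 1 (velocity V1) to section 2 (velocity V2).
Formula: \Delta P = \frac{1}{2} \rho (V_1^2 - V_2^2)
Substituting knowns: -52.286 = 0.5·1000·(8.675² − V2²)/1000
Solving for V2: V2 = √(8.675² − 2·(-52.286·1000)/1000) = 13.41 m/s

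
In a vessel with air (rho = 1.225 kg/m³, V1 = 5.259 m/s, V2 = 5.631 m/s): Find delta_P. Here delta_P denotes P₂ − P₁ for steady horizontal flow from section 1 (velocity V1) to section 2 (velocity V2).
Formula: \Delta P = \frac{1}{2} \rho (V_1^2 - V_2^2)
delta_P = 0.5·1.225·(5.259² − 5.631²)/1000 = -0.002481 kPa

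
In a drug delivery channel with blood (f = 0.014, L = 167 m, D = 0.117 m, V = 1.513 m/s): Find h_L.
Formula: h_L = f \frac{L}{D} \frac{V^2}{2g}
h_L = 0.014·(167/0.117)·1.513²/(2·9.81) = 2.332 m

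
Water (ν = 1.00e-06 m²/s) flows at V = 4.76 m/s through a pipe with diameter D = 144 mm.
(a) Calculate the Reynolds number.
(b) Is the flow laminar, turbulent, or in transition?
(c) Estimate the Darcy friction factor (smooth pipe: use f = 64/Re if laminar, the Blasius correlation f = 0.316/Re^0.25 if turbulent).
(a) Re = V·D/ν = 4.76·0.144/1.00e-06 = 685440
(b) Flow regime: turbulent (Re > 4000)
(c) Friction factor: f = 0.316/Re^0.25 = 0.316/685440^0.25 = 0.01098 (Blasius is strictly valid for Re ≲ 1e5; used here as the smooth-pipe estimate the problem specifies)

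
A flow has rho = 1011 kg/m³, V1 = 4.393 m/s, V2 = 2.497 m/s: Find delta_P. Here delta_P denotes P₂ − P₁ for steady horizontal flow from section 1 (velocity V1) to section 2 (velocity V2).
Formula: \Delta P = \frac{1}{2} \rho (V_1^2 - V_2^2)
delta_P = 0.5·1011·(4.393² − 2.497²)/1000 = 6.604 kPa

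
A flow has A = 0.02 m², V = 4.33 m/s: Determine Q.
Formula: Q = A V
Q = 0.02·4.33·1000 = 86.6 L/s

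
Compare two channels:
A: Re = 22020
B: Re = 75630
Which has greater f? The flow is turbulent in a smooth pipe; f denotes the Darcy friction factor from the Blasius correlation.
f(A) = 0.02594, f(B) = 0.01906. Answer: A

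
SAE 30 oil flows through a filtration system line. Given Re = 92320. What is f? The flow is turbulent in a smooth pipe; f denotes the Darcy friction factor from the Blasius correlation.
Formula: f = \frac{0.316}{Re^{0.25}}
f = 0.316/92320^0.25 = 0.01813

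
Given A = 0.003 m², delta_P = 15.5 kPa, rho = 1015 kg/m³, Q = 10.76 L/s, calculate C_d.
Formula: Q = C_d A \sqrt{\frac{2 \Delta P}{\rho}}
Substituting knowns: 10.76 = C_d·0.003·√(2·(15.5·1000)/1015)·1000
Solving for C_d: C_d = (10.76/1000)/(0.003·√(2·(15.5·1000)/1015)) = 0.649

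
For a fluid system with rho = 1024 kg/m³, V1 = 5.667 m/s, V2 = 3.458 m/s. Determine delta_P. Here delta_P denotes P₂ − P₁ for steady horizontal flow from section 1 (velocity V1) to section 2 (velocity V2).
Formula: \Delta P = \frac{1}{2} \rho (V_1^2 - V_2^2)
delta_P = 0.5·1024·(5.667² − 3.458²)/1000 = 10.32 kPa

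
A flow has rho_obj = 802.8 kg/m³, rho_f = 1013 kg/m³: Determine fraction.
Formula: f_{sub} = \frac{\rho_{obj}}{\rho_f}
fraction = 802.8/1013 = 0.7925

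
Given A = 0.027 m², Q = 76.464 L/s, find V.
Formula: Q = A V
Substituting knowns: 76.464 = 0.027·V·1000
Solving for V: V = (76.464/1000)/0.027 = 2.832 m/s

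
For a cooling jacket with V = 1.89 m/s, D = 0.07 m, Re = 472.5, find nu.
Formula: Re = \frac{V D}{\nu}
Substituting knowns: 472.5 = 1.89·0.07/nu
Solving for nu: nu = 1.89·0.07/472.5 = 0.00028 m²/s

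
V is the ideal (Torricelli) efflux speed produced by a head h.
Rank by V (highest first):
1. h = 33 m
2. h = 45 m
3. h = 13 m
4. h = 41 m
Case 1: V = 25.45 m/s
Case 2: V = 29.71 m/s
Case 3: V = 15.97 m/s
Case 4: V = 28.36 m/s
Ranking (highest first): 2, 4, 1, 3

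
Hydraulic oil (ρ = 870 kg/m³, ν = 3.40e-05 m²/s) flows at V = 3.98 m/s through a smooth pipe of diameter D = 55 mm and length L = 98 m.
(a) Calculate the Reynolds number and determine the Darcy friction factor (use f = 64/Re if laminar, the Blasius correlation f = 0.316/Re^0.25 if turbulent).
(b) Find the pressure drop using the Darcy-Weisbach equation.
(a) Re = V·D/ν = 3.98·0.055/3.40e-05 = 6438.2 → turbulent (Re > 4000); f = 0.316/Re^0.25 = 0.316/6438.2^0.25 = 0.035277
(b) Darcy-Weisbach: ΔP = f·(L/D)·½ρV²/1000 = 0.035277·(98/0.055)·½·870·3.98²/1000 = 433.1 kPa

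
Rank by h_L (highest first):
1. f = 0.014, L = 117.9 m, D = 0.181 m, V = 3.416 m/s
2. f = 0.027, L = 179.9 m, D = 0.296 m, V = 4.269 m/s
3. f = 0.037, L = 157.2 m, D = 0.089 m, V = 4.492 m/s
Case 1: h_L = 5.424 m
Case 2: h_L = 15.24 m
Case 3: h_L = 67.21 m
Ranking (highest first): 3, 2, 1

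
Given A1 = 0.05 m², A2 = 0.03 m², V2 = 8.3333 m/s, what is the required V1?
Formula: V_2 = \frac{A_1 V_1}{A_2}
Substituting knowns: 8.3333 = 0.05·V1/0.03
Solving for V1: V1 = 8.3333·0.03/0.05 = 5 m/s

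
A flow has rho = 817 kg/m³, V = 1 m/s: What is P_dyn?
Formula: P_{dyn} = \frac{1}{2} \rho V^2
P_dyn = 0.5·817·1²/1000 = 0.4085 kPa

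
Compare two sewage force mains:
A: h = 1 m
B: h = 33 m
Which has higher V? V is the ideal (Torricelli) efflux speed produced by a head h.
V(A) = 4.429 m/s, V(B) = 25.45 m/s. Answer: B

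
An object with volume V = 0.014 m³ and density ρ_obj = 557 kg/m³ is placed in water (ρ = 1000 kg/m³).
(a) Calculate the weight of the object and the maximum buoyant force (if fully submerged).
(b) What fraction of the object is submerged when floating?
(a) W=rho_obj*g*V=557*9.81*0.014=76.5 N; F_B(max)=rho*g*V=1000*9.81*0.014=137.3 N
(b) Floating fraction=rho_obj/rho=557/1000=0.557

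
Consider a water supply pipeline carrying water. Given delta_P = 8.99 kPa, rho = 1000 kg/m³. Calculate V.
Formula: V = \sqrt{\frac{2 \Delta P}{\rho}}
V = √(2·(8.99·1000)/1000) = 4.24 m/s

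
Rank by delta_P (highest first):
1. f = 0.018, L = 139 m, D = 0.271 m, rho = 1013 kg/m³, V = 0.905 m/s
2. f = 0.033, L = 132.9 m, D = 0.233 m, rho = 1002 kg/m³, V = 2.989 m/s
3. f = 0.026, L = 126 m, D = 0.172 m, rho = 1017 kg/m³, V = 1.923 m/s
Case 1: delta_P = 3.83 kPa
Case 2: delta_P = 84.25 kPa
Case 3: delta_P = 35.82 kPa
Ranking (highest first): 2, 3, 1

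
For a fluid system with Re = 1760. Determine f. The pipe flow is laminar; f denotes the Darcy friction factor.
Formula: f = \frac{64}{Re}
f = 64/1760 = 0.03636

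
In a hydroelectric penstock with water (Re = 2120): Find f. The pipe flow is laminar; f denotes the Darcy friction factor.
Formula: f = \frac{64}{Re}
f = 64/2120 = 0.03019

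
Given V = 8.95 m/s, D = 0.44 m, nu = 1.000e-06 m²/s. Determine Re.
Formula: Re = \frac{V D}{\nu}
Re = 8.95·0.44/1.000e-06 = 3.938e+06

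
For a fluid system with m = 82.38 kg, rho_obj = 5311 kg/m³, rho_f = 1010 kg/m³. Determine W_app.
Formula: W_{app} = mg\left(1 - \frac{\rho_f}{\rho_{obj}}\right)
W_app = 82.38·9.81·(1 − 1010/5311) = 654.5 N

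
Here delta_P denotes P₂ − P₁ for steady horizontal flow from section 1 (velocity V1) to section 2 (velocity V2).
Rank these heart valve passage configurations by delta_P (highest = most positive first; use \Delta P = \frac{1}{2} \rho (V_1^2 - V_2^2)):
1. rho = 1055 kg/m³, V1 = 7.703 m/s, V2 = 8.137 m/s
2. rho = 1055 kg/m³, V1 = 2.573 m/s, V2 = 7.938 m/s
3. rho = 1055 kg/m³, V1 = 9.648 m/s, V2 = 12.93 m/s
Case 1: delta_P = -3.626 kPa
Case 2: delta_P = -29.75 kPa
Case 3: delta_P = -39.09 kPa
Ranking (highest first): 1, 2, 3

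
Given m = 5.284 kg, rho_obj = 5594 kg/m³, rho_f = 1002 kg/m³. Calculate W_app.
Formula: W_{app} = mg\left(1 - \frac{\rho_f}{\rho_{obj}}\right)
W_app = 5.284·9.81·(1 − 1002/5594) = 42.55 N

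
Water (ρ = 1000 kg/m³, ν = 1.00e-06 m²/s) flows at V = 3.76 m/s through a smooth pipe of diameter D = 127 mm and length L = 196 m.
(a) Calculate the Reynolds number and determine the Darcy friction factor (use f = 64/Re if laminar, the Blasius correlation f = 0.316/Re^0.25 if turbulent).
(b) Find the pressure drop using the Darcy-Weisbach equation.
(a) Re = V·D/ν = 3.76·0.127/1.00e-06 = 477520 → turbulent (Re > 4000); f = 0.316/Re^0.25 = 0.316/477520^0.25 = 0.012021 (Blasius is strictly valid for Re ≲ 1e5; used here as the smooth-pipe estimate the problem specifies)
(b) Darcy-Weisbach: ΔP = f·(L/D)·½ρV²/1000 = 0.012021·(196/0.127)·½·1000·3.76²/1000 = 131.1 kPa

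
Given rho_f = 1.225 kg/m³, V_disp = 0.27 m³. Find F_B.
Formula: F_B = \rho_f g V_{disp}
F_B = 1.225·9.81·0.27 = 3.245 N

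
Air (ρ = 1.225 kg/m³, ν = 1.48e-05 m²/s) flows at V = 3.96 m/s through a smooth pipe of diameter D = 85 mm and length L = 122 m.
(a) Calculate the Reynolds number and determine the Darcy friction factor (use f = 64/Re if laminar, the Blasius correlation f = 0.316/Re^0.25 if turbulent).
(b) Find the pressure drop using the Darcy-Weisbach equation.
(a) Re = V·D/ν = 3.96·0.085/1.48e-05 = 22743 → turbulent (Re > 4000); f = 0.316/Re^0.25 = 0.316/22743^0.25 = 0.025732
(b) Darcy-Weisbach: ΔP = f·(L/D)·½ρV²/1000 = 0.025732·(122/0.085)·½·1.225·3.96²/1000 = 0.3547 kPa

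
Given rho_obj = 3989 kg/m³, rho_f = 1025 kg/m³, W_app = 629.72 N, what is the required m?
Formula: W_{app} = mg\left(1 - \frac{\rho_f}{\rho_{obj}}\right)
Substituting knowns: 629.72 = m·9.81·(1 − 1025/3989)
Solving for m: m = 629.72/(9.81·(1 − 1025/3989)) = 86.39 kg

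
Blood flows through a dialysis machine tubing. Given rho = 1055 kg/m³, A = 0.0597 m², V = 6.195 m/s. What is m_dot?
Formula: \dot{m} = \rho A V
m_dot = 1055·0.0597·6.195 = 390.2 kg/s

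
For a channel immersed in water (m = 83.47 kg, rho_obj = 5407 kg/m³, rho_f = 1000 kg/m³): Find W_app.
Formula: W_{app} = mg\left(1 - \frac{\rho_f}{\rho_{obj}}\right)
W_app = 83.47·9.81·(1 − 1000/5407) = 667.4 N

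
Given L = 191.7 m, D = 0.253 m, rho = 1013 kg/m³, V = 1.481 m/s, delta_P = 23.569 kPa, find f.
Formula: \Delta P = f \frac{L}{D} \frac{\rho V^2}{2}
Substituting knowns: 23.569 = f·(191.7/0.253)·0.5·1013·1.481²/1000
Solving for f: f = (23.569·1000)/((191.7/0.253)·0.5·1013·1.481²) = 0.028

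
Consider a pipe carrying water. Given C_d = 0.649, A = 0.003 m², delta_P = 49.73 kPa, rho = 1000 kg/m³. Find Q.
Formula: Q = C_d A \sqrt{\frac{2 \Delta P}{\rho}}
Q = 0.649·0.003·√(2·(49.73·1000)/1000)·1000 = 19.42 L/s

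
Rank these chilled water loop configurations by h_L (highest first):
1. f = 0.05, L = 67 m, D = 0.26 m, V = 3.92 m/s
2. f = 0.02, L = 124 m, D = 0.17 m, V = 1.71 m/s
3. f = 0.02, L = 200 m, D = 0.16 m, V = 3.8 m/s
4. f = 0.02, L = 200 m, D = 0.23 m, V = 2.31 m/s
Case 1: h_L = 10.09 m
Case 2: h_L = 2.174 m
Case 3: h_L = 18.4 m
Case 4: h_L = 4.73 m
Ranking (highest first): 3, 1, 4, 2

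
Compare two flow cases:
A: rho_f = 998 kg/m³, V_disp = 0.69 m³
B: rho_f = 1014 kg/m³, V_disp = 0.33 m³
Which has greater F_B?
F_B(A) = 6755 N, F_B(B) = 3283 N. Answer: A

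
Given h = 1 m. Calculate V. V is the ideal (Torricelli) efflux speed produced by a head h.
Formula: V = \sqrt{2 g h}
V = √(2·9.81·1) = 4.429 m/s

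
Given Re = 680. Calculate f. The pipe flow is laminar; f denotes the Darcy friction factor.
Formula: f = \frac{64}{Re}
f = 64/680 = 0.09412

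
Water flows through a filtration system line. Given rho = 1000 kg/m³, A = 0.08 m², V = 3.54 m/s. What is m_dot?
Formula: \dot{m} = \rho A V
m_dot = 1000·0.08·3.54 = 283.2 kg/s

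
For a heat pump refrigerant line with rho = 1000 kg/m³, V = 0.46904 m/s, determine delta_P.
Formula: V = \sqrt{\frac{2 \Delta P}{\rho}}
Substituting knowns: 0.46904 = √(2·(delta_P·1000)/1000)
Solving for delta_P: delta_P = 0.46904²·1000/2/1000 = 0.11 kPa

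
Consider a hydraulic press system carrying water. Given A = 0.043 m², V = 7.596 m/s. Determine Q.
Formula: Q = A V
Q = 0.043·7.596·1000 = 326.6 L/s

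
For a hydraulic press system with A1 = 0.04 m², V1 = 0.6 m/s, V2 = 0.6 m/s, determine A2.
Formula: V_2 = \frac{A_1 V_1}{A_2}
Substituting knowns: 0.6 = 0.04·0.6/A2
Solving for A2: A2 = 0.04·0.6/0.6 = 0.04 m²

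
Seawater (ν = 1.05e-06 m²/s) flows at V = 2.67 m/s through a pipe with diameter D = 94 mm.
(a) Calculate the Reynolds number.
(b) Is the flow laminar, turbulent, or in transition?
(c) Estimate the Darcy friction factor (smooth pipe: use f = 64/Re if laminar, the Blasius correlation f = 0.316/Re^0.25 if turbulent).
(a) Re = V·D/ν = 2.67·0.094/1.05e-06 = 239030
(b) Flow regime: turbulent (Re > 4000)
(c) Friction factor: f = 0.316/Re^0.25 = 0.316/239030^0.25 = 0.01429 (Blasius is strictly valid for Re ≲ 1e5; used here as the smooth-pipe estimate the problem specifies)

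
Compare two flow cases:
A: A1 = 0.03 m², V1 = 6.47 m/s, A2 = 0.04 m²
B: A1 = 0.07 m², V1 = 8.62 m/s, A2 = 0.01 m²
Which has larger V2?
V2(A) = 4.853 m/s, V2(B) = 60.34 m/s. Answer: B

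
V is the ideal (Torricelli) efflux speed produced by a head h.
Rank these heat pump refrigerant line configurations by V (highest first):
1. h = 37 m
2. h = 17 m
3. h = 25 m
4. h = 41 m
Case 1: V = 26.94 m/s
Case 2: V = 18.26 m/s
Case 3: V = 22.15 m/s
Case 4: V = 28.36 m/s
Ranking (highest first): 4, 1, 3, 2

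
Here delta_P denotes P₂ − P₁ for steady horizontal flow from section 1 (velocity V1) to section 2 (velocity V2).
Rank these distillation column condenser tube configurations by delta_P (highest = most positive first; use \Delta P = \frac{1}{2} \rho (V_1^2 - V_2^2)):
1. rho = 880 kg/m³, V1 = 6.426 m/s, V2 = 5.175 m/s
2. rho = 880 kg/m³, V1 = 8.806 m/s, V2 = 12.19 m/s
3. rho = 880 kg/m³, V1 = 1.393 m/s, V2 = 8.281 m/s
Case 1: delta_P = 6.386 kPa
Case 2: delta_P = -31.26 kPa
Case 3: delta_P = -29.32 kPa
Ranking (highest first): 1, 3, 2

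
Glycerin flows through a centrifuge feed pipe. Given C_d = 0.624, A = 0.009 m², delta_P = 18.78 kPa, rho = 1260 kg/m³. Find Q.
Formula: Q = C_d A \sqrt{\frac{2 \Delta P}{\rho}}
Q = 0.624·0.009·√(2·(18.78·1000)/1260)·1000 = 30.66 L/s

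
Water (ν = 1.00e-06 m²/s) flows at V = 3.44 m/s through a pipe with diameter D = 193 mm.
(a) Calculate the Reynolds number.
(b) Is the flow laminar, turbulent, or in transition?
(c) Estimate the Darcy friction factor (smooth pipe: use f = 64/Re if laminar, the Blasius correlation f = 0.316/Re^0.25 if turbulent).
(a) Re = V·D/ν = 3.44·0.193/1.00e-06 = 663920
(b) Flow regime: turbulent (Re > 4000)
(c) Friction factor: f = 0.316/Re^0.25 = 0.316/663920^0.25 = 0.01107 (Blasius is strictly valid for Re ≲ 1e5; used here as the smooth-pipe estimate the problem specifies)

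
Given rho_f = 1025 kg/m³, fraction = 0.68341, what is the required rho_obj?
Formula: f_{sub} = \frac{\rho_{obj}}{\rho_f}
Substituting knowns: 0.68341 = rho_obj/1025
Solving for rho_obj: rho_obj = 0.68341·1025 = 700.5 kg/m³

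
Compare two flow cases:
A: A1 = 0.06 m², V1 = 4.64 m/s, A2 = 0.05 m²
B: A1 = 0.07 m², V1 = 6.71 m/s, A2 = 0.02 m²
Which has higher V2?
V2(A) = 5.568 m/s, V2(B) = 23.49 m/s. Answer: B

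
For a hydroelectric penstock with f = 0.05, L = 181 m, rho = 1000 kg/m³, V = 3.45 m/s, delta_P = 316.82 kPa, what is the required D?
Formula: \Delta P = f \frac{L}{D} \frac{\rho V^2}{2}
Substituting knowns: 316.82 = 0.05·(181/D)·0.5·1000·3.45²/1000
Solving for D: D = 0.05·181·0.5·1000·3.45²/(316.82·1000) = 0.17 m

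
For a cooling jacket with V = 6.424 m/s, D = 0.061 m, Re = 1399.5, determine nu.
Formula: Re = \frac{V D}{\nu}
Substituting knowns: 1399.5 = 6.424·0.061/nu
Solving for nu: nu = 6.424·0.061/1399.5 = 0.00028 m²/s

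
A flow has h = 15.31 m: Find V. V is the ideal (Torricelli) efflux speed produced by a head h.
Formula: V = \sqrt{2 g h}
V = √(2·9.81·15.31) = 17.33 m/s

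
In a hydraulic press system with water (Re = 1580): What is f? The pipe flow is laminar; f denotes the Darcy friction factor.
Formula: f = \frac{64}{Re}
f = 64/1580 = 0.04051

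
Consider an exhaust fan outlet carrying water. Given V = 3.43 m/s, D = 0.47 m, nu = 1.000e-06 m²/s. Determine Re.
Formula: Re = \frac{V D}{\nu}
Re = 3.43·0.47/1.000e-06 = 1.612e+06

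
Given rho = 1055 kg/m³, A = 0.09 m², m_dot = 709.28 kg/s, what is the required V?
Formula: \dot{m} = \rho A V
Substituting knowns: 709.28 = 1055·0.09·V
Solving for V: V = 709.28/(1055·0.09) = 7.47 m/s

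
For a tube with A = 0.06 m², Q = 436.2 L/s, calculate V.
Formula: Q = A V
Substituting knowns: 436.2 = 0.06·V·1000
Solving for V: V = (436.2/1000)/0.06 = 7.27 m/s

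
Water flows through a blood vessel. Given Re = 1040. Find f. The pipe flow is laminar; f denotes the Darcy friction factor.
Formula: f = \frac{64}{Re}
f = 64/1040 = 0.06154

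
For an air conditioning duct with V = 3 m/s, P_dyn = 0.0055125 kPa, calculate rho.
Formula: P_{dyn} = \frac{1}{2} \rho V^2
Substituting knowns: 0.0055125 = 0.5·rho·3²/1000
Solving for rho: rho = 2·(0.0055125·1000)/3² = 1.225 kg/m³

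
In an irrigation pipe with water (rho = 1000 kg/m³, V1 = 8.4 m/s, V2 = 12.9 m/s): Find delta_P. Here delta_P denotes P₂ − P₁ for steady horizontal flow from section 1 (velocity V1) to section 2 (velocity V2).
Formula: \Delta P = \frac{1}{2} \rho (V_1^2 - V_2^2)
delta_P = 0.5·1000·(8.4² − 12.9²)/1000 = -47.92 kPa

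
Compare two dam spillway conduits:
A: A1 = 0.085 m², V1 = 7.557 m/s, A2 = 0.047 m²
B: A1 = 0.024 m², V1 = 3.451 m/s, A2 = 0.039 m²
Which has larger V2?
V2(A) = 13.67 m/s, V2(B) = 2.124 m/s. Answer: A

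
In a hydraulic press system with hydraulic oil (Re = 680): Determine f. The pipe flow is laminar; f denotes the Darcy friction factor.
Formula: f = \frac{64}{Re}
f = 64/680 = 0.09412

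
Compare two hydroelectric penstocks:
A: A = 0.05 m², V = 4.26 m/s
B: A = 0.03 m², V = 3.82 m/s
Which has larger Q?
Q(A) = 213 L/s, Q(B) = 114.6 L/s. Answer: A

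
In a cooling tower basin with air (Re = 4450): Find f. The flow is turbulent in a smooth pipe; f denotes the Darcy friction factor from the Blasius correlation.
Formula: f = \frac{0.316}{Re^{0.25}}
f = 0.316/4450^0.25 = 0.03869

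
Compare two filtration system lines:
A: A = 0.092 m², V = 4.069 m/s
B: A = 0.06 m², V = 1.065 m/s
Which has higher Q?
Q(A) = 374.3 L/s, Q(B) = 63.9 L/s. Answer: A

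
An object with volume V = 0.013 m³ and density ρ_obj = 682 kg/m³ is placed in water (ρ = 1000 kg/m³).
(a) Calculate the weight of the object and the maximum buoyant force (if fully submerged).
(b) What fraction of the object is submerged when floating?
(a) W=rho_obj*g*V=682*9.81*0.013=87.0 N; F_B(max)=rho*g*V=1000*9.81*0.013=127.5 N
(b) Floating fraction=rho_obj/rho=682/1000=0.682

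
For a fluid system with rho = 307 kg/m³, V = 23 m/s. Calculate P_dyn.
Formula: P_{dyn} = \frac{1}{2} \rho V^2
P_dyn = 0.5·307·23²/1000 = 81.2 kPa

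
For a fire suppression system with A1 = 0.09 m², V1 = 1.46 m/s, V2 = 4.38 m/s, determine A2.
Formula: V_2 = \frac{A_1 V_1}{A_2}
Substituting knowns: 4.38 = 0.09·1.46/A2
Solving for A2: A2 = 0.09·1.46/4.38 = 0.03 m²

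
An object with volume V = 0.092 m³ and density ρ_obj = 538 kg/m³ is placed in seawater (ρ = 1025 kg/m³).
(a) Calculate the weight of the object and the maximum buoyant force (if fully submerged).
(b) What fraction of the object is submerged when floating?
(a) W=rho_obj*g*V=538*9.81*0.092=485.6 N; F_B(max)=rho*g*V=1025*9.81*0.092=925.1 N
(b) Floating fraction=rho_obj/rho=538/1025=0.525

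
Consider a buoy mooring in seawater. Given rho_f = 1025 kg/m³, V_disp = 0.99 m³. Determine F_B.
Formula: F_B = \rho_f g V_{disp}
F_B = 1025·9.81·0.99 = 9955 N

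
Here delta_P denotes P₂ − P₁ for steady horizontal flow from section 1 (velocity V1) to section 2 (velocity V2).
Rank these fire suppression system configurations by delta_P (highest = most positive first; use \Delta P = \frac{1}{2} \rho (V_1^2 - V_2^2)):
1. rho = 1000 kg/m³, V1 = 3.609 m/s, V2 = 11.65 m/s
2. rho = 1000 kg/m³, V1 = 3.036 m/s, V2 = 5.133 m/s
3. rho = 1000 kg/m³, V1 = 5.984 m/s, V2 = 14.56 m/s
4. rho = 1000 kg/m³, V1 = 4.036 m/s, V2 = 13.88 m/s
Case 1: delta_P = -61.35 kPa
Case 2: delta_P = -8.565 kPa
Case 3: delta_P = -88.09 kPa
Case 4: delta_P = -88.18 kPa
Ranking (highest first): 2, 1, 3, 4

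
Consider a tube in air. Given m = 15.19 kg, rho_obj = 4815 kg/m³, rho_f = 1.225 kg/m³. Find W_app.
Formula: W_{app} = mg\left(1 - \frac{\rho_f}{\rho_{obj}}\right)
W_app = 15.19·9.81·(1 − 1.225/4815) = 149 N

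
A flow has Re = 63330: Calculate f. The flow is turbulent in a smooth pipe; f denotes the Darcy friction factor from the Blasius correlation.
Formula: f = \frac{0.316}{Re^{0.25}}
f = 0.316/63330^0.25 = 0.01992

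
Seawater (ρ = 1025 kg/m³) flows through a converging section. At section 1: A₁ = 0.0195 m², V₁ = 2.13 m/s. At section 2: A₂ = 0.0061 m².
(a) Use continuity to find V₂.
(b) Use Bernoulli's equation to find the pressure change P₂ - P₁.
(a) Continuity: A₁V₁=A₂V₂ -> V₂=A₁V₁/A₂=0.0195*2.13/0.0061=6.81 m/s
(b) Bernoulli: P₂-P₁=0.5*rho*(V₁^2-V₂^2)/1000=0.5*1025*(2.13^2-6.81^2)/1000=-21.44 kPa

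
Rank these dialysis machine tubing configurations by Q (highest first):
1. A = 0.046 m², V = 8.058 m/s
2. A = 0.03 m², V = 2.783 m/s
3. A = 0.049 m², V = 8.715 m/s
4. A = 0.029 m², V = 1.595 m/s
Case 1: Q = 370.7 L/s
Case 2: Q = 83.49 L/s
Case 3: Q = 427 L/s
Case 4: Q = 46.26 L/s
Ranking (highest first): 3, 1, 2, 4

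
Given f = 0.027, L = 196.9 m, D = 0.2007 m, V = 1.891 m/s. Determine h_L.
Formula: h_L = f \frac{L}{D} \frac{V^2}{2g}
h_L = 0.027·(196.9/0.2007)·1.891²/(2·9.81) = 4.828 m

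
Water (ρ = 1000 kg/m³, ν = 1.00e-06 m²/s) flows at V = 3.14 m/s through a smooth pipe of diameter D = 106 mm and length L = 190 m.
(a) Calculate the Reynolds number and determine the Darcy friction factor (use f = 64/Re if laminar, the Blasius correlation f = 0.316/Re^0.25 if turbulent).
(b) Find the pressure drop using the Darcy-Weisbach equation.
(a) Re = V·D/ν = 3.14·0.106/1.00e-06 = 332840 → turbulent (Re > 4000); f = 0.316/Re^0.25 = 0.316/332840^0.25 = 0.013156 (Blasius is strictly valid for Re ≲ 1e5; used here as the smooth-pipe estimate the problem specifies)
(b) Darcy-Weisbach: ΔP = f·(L/D)·½ρV²/1000 = 0.013156·(190/0.106)·½·1000·3.14²/1000 = 116.3 kPa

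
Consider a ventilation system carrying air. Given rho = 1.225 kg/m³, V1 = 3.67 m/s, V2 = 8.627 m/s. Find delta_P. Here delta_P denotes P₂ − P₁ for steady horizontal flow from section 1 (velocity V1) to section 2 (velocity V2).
Formula: \Delta P = \frac{1}{2} \rho (V_1^2 - V_2^2)
delta_P = 0.5·1.225·(3.67² − 8.627²)/1000 = -0.03734 kPa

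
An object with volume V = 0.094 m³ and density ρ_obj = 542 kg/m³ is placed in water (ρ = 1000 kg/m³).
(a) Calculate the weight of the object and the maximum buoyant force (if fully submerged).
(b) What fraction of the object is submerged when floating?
(a) W=rho_obj*g*V=542*9.81*0.094=499.8 N; F_B(max)=rho*g*V=1000*9.81*0.094=922.1 N
(b) Floating fraction=rho_obj/rho=542/1000=0.542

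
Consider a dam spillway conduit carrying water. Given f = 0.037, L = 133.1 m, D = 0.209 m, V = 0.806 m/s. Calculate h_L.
Formula: h_L = f \frac{L}{D} \frac{V^2}{2g}
h_L = 0.037·(133.1/0.209)·0.806²/(2·9.81) = 0.7802 m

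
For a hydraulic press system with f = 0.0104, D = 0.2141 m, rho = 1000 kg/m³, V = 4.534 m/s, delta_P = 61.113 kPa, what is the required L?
Formula: \Delta P = f \frac{L}{D} \frac{\rho V^2}{2}
Substituting knowns: 61.113 = 0.0104·(L/0.2141)·0.5·1000·4.534²/1000
Solving for L: L = (61.113·1000)·0.2141/(0.0104·0.5·1000·4.534²) = 122.4 m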